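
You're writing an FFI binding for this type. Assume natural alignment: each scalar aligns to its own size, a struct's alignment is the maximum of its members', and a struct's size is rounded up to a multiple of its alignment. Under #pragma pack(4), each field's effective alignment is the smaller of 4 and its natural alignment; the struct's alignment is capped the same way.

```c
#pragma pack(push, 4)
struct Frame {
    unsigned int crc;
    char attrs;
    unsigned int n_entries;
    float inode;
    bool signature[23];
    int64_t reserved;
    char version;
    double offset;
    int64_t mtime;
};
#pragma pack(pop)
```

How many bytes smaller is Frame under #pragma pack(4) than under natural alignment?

4

natural layout:
  crc at 0 (size 4, align 4) → ends 4
  attrs at 4 (size 1, align 1) → ends 5
  pad 3 to align 4 for n_entries
  n_entries at 8 (size 4, align 4) → ends 12
  inode at 12 (size 4, align 4) → ends 16
  signature at 16 (size 23, align 1) → ends 39
  pad 1 to align 8 for reserved
  reserved at 40 (size 8, align 8) → ends 48
  version at 48 (size 1, align 1) → ends 49
  pad 7 to align 8 for offset
  offset at 56 (size 8, align 8) → ends 64
  mtime at 64 (size 8, align 8) → ends 72
  total 72 bytes, alignment 8
packed(4) layout:
  crc at 0 (size 4, align 4) → ends 4
  attrs at 4 (size 1, align 1) → ends 5
  pad 3 to align 4 for n_entries
  n_entries at 8 (size 4, align 4) → ends 12
  inode at 12 (size 4, align 4) → ends 16
  signature at 16 (size 23, align 1) → ends 39
  pad 1 to align 4 for reserved
  reserved at 40 (size 8, align 4) → ends 48
  version at 48 (size 1, align 1) → ends 49
  pad 3 to align 4 for offset
  offset at 52 (size 8, align 4) → ends 60
  mtime at 60 (size 8, align 4) → ends 68
  total 68 bytes, alignment 4
72 − 68 = 4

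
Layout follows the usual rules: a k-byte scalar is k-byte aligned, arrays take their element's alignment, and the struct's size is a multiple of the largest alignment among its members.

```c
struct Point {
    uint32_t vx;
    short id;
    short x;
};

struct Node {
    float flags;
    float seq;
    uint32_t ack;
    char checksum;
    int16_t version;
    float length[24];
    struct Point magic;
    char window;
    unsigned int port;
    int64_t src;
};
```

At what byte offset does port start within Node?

124

Point: vx at 0 (size 4, align 4) → ends 4; id at 4 (size 2, align 2) → ends 6; x at 6 (size 2, align 2) → ends 8; total 8 bytes, alignment 4
flags at 0 (size 4, align 4) → ends 4
seq at 4 (size 4, align 4) → ends 8
ack at 8 (size 4, align 4) → ends 12
checksum at 12 (size 1, align 1) → ends 13
pad 1 to align 2 for version
version at 14 (size 2, align 2) → ends 16
length at 16 (size 96, align 4) → ends 112
magic at 112 (size 8, align 4) → ends 120
window at 120 (size 1, align 1) → ends 121
pad 3 to align 4 for port
port at 124 (size 4, align 4) → ends 128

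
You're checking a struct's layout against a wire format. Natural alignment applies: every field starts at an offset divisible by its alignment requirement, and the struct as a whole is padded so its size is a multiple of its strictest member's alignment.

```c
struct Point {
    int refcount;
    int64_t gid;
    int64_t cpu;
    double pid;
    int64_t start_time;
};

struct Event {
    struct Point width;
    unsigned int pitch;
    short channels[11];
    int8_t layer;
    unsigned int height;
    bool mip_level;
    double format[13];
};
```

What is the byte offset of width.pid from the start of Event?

24

Point: @0: refcount [4B, align 4] → 4; +4 pad (align 8); @8: gid [8B, align 8] → 16; @16: cpu [8B, align 8] → 24; @24: pid [8B, align 8] → 32; @32: start_time [8B, align 8] → 40; size 40, align 8
@0: width [40B, align 8] → 40
within Point: pid at 24
0 + 24 = 24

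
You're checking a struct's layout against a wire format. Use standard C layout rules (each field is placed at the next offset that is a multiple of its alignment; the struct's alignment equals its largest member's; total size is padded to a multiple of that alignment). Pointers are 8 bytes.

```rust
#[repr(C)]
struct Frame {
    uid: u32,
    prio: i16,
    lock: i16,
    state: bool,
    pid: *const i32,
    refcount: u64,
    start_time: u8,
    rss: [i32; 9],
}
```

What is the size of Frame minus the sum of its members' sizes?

10

@0: uid [4B, align 4] → 4
@4: prio [2B, align 2] → 6
@6: lock [2B, align 2] → 8
@8: state [1B, align 1] → 9
+7 pad (align 8)
@16: pid [8B, align 8] → 24
@24: refcount [8B, align 8] → 32
@32: start_time [1B, align 1] → 33
+3 pad (align 4)
@36: rss [36B, align 4] → 72
size 72, align 8
data bytes 62, size 72 → padding 10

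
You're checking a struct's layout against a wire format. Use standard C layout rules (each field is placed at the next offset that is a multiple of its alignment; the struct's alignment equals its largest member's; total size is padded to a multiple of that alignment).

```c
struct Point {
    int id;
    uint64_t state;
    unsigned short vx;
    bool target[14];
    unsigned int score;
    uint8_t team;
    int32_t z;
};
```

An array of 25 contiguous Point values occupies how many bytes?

1200

0..4  id  (4B, 4-aligned)
4..8  -- padding (4B)
8..16  state  (8B, 8-aligned)
16..18  vx  (2B, 2-aligned)
18..32  target  (14B, 1-aligned)
32..36  score  (4B, 4-aligned)
36..37  team  (1B, 1-aligned)
37..40  -- padding (3B)
40..44  z  (4B, 4-aligned)
44..48  -- tail padding (4B)
sizeof = 48, alignof = 8
array of 25: 25 × 48 = 1200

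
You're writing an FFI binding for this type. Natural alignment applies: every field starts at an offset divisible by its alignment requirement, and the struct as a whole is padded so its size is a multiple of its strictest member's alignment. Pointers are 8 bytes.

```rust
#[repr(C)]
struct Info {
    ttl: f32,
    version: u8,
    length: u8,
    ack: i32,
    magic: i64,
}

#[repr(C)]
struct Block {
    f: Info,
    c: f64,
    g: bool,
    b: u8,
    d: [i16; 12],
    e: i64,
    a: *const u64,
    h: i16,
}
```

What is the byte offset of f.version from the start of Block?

4

Info: 0..4  ttl  (4B, 4-aligned); 4..5  version  (1B, 1-aligned); 5..6  length  (1B, 1-aligned); 6..8  -- padding (2B); 8..12  ack  (4B, 4-aligned); 12..16  -- padding (4B); 16..24  magic  (8B, 8-aligned); sizeof = 24, alignof = 8
0..24  f  (24B, 8-aligned)
within Info: version at 4
0 + 4 = 4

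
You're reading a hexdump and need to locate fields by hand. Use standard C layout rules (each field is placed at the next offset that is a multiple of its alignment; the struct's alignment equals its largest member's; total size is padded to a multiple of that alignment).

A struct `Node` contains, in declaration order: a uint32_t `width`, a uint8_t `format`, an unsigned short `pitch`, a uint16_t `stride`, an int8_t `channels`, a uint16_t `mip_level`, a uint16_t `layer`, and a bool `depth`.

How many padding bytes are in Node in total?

5

width at 0 (size 4, align 4) → ends 4
format at 4 (size 1, align 1) → ends 5
pad 1 to align 2 for pitch
pitch at 6 (size 2, align 2) → ends 8
stride at 8 (size 2, align 2) → ends 10
channels at 10 (size 1, align 1) → ends 11
pad 1 to align 2 for mip_level
mip_level at 12 (size 2, align 2) → ends 14
layer at 14 (size 2, align 2) → ends 16
depth at 16 (size 1, align 1) → ends 17
tail pad 3 to reach multiple of 4
total 20 bytes, alignment 4
data bytes 15, size 20 → padding 5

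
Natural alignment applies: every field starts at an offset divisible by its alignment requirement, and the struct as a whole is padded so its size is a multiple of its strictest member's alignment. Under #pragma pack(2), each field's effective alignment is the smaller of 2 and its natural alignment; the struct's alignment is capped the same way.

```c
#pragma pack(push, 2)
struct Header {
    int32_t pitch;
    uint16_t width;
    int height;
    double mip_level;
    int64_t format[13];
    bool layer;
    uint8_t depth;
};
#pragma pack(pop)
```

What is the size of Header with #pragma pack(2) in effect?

pitch at 0 (size 4, align 2) → ends 4
width at 4 (size 2, align 2) → ends 6
height at 6 (size 4, align 2) → ends 10
mip_level at 10 (size 8, align 2) → ends 18
format at 18 (size 104, align 2) → ends 122
layer at 122 (size 1, align 1) → ends 123
depth at 123 (size 1, align 1) → ends 124
total 124 bytes, alignment 2

124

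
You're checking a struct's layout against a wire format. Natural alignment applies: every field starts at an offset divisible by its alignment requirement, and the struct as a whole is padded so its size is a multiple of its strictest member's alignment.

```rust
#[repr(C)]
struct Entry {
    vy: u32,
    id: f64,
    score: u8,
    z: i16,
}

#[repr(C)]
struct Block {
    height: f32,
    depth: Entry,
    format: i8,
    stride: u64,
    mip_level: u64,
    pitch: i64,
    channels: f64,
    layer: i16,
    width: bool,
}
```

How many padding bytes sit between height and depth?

Entry: 0..4  vy  (4B, 4-aligned); 4..8  -- padding (4B); 8..16  id  (8B, 8-aligned); 16..17  score  (1B, 1-aligned); 17..18  -- padding (1B); 18..20  z  (2B, 2-aligned); 20..24  -- tail padding (4B); sizeof = 24, alignof = 8
0..4  height  (4B, 4-aligned)
4..8  -- padding (4B)
8..32  depth  (24B, 8-aligned)

4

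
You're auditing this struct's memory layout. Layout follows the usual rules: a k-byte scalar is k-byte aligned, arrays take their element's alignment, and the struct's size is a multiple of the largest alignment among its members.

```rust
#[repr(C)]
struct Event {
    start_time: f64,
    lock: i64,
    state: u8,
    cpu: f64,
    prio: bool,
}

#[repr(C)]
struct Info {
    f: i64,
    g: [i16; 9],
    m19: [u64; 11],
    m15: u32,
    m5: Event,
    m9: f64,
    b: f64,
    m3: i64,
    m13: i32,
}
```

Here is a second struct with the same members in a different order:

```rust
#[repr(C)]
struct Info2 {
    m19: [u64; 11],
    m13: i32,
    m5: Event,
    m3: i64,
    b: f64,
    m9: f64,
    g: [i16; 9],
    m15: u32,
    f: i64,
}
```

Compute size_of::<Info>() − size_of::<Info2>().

Event: @0: start_time [8B, align 8] → 8; @8: lock [8B, align 8] → 16; @16: state [1B, align 1] → 17; +7 pad (align 8); @24: cpu [8B, align 8] → 32; @32: prio [1B, align 1] → 33; +7 tail pad (align 8); size 40, align 8
@0: f [8B, align 8] → 8
@8: g [18B, align 2] → 26
+6 pad (align 8)
@32: m19 [88B, align 8] → 120
@120: m15 [4B, align 4] → 124
+4 pad (align 8)
@128: m5 [40B, align 8] → 168
@168: m9 [8B, align 8] → 176
@176: b [8B, align 8] → 184
@184: m3 [8B, align 8] → 192
@192: m13 [4B, align 4] → 196
+4 tail pad (align 8)
size 200, align 8
— Info2 —
@0: m19 [88B, align 8] → 88
@88: m13 [4B, align 4] → 92
+4 pad (align 8)
@96: m5 [40B, align 8] → 136
@136: m3 [8B, align 8] → 144
@144: b [8B, align 8] → 152
@152: m9 [8B, align 8] → 160
@160: g [18B, align 2] → 178
+2 pad (align 4)
@180: m15 [4B, align 4] → 184
@184: f [8B, align 8] → 192
size 192, align 8
200 − 192 = 8

8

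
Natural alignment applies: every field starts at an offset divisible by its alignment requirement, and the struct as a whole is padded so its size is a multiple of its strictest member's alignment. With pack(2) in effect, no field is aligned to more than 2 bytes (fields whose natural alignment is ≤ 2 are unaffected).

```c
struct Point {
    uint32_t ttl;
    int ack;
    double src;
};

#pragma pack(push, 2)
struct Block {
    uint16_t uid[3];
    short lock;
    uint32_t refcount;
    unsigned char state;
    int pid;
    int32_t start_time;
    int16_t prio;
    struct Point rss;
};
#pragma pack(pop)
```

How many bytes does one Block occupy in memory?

40

Point: 0..4  ttl  (4B, 4-aligned); 4..8  ack  (4B, 4-aligned); 8..16  src  (8B, 8-aligned); sizeof = 16, alignof = 8
0..6  uid  (6B, 2-aligned)
6..8  lock  (2B, 2-aligned)
8..12  refcount  (4B, 2-aligned)
12..13  state  (1B, 1-aligned)
13..14  -- padding (1B)
14..18  pid  (4B, 2-aligned)
18..22  start_time  (4B, 2-aligned)
22..24  prio  (2B, 2-aligned)
24..40  rss  (16B, 2-aligned)
sizeof = 40, alignof = 2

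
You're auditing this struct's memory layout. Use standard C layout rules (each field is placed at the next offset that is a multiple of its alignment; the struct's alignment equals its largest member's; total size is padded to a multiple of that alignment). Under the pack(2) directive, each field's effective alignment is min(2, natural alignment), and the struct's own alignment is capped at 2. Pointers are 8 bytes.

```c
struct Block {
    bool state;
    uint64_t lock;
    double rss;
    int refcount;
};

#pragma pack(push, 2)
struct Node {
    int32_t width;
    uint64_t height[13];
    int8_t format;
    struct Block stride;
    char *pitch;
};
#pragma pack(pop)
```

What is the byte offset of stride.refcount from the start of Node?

134

Block: @0: state [1B, align 1] → 1; +7 pad (align 8); @8: lock [8B, align 8] → 16; @16: rss [8B, align 8] → 24; @24: refcount [4B, align 4] → 28; +4 tail pad (align 8); size 32, align 8
@0: width [4B, align 2] → 4
@4: height [104B, align 2] → 108
@108: format [1B, align 1] → 109
+1 pad (align 2)
@110: stride [32B, align 2] → 142
within Block: refcount at 24
110 + 24 = 134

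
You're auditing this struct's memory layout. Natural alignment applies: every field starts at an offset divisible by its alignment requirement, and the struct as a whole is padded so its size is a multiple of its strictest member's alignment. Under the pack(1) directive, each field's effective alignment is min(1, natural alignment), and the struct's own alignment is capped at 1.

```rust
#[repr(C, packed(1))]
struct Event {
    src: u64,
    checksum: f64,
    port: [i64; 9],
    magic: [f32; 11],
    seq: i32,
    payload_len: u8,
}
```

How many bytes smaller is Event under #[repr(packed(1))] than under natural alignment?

natural layout:
  src at 0 (size 8, align 8) → ends 8
  checksum at 8 (size 8, align 8) → ends 16
  port at 16 (size 72, align 8) → ends 88
  magic at 88 (size 44, align 4) → ends 132
  seq at 132 (size 4, align 4) → ends 136
  payload_len at 136 (size 1, align 1) → ends 137
  tail pad 7 to reach multiple of 8
  total 144 bytes, alignment 8
packed(1) layout:
  src at 0 (size 8, align 1) → ends 8
  checksum at 8 (size 8, align 1) → ends 16
  port at 16 (size 72, align 1) → ends 88
  magic at 88 (size 44, align 1) → ends 132
  seq at 132 (size 4, align 1) → ends 136
  payload_len at 136 (size 1, align 1) → ends 137
  total 137 bytes, alignment 1
144 − 137 = 7

7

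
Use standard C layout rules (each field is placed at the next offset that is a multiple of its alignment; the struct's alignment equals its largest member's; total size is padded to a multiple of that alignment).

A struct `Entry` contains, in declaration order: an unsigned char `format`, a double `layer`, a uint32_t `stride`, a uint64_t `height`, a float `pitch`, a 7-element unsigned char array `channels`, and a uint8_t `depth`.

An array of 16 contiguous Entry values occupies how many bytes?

768

format at 0 (size 1, align 1) → ends 1
pad 7 to align 8 for layer
layer at 8 (size 8, align 8) → ends 16
stride at 16 (size 4, align 4) → ends 20
pad 4 to align 8 for height
height at 24 (size 8, align 8) → ends 32
pitch at 32 (size 4, align 4) → ends 36
channels at 36 (size 7, align 1) → ends 43
depth at 43 (size 1, align 1) → ends 44
tail pad 4 to reach multiple of 8
total 48 bytes, alignment 8
array of 16: 16 × 48 = 768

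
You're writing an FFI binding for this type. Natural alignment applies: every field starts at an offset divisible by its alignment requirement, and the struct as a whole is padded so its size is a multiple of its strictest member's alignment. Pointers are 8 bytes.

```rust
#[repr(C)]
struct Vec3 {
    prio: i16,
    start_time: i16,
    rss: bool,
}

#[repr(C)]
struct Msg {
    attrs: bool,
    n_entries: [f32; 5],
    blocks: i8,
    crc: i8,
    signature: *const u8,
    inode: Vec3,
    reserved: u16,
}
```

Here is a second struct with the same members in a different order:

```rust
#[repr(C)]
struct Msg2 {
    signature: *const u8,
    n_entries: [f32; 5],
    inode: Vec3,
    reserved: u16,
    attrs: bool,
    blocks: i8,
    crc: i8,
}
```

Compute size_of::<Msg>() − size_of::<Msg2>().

8

Vec3: 0..2  prio  (2B, 2-aligned); 2..4  start_time  (2B, 2-aligned); 4..5  rss  (1B, 1-aligned); 5..6  -- tail padding (1B); sizeof = 6, alignof = 2
0..1  attrs  (1B, 1-aligned)
1..4  -- padding (3B)
4..24  n_entries  (20B, 4-aligned)
24..25  blocks  (1B, 1-aligned)
25..26  crc  (1B, 1-aligned)
26..32  -- padding (6B)
32..40  signature  (8B, 8-aligned)
40..46  inode  (6B, 2-aligned)
46..48  reserved  (2B, 2-aligned)
sizeof = 48, alignof = 8
— Msg2 —
0..8  signature  (8B, 8-aligned)
8..28  n_entries  (20B, 4-aligned)
28..34  inode  (6B, 2-aligned)
34..36  reserved  (2B, 2-aligned)
36..37  attrs  (1B, 1-aligned)
37..38  blocks  (1B, 1-aligned)
38..39  crc  (1B, 1-aligned)
39..40  -- tail padding (1B)
sizeof = 40, alignof = 8
48 − 40 = 8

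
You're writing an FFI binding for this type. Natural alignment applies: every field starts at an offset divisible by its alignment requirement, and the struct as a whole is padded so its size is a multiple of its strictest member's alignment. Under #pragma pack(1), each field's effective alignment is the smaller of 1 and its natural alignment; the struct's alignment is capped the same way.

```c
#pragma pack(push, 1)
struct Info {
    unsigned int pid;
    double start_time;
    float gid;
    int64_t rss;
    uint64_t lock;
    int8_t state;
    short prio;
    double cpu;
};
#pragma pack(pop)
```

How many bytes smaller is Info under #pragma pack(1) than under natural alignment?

natural layout:
  @0: pid [4B, align 4] → 4
  +4 pad (align 8)
  @8: start_time [8B, align 8] → 16
  @16: gid [4B, align 4] → 20
  +4 pad (align 8)
  @24: rss [8B, align 8] → 32
  @32: lock [8B, align 8] → 40
  @40: state [1B, align 1] → 41
  +1 pad (align 2)
  @42: prio [2B, align 2] → 44
  +4 pad (align 8)
  @48: cpu [8B, align 8] → 56
  size 56, align 8
packed(1) layout:
  @0: pid [4B, align 1] → 4
  @4: start_time [8B, align 1] → 12
  @12: gid [4B, align 1] → 16
  @16: rss [8B, align 1] → 24
  @24: lock [8B, align 1] → 32
  @32: state [1B, align 1] → 33
  @33: prio [2B, align 1] → 35
  @35: cpu [8B, align 1] → 43
  size 43, align 1
56 − 43 = 13

13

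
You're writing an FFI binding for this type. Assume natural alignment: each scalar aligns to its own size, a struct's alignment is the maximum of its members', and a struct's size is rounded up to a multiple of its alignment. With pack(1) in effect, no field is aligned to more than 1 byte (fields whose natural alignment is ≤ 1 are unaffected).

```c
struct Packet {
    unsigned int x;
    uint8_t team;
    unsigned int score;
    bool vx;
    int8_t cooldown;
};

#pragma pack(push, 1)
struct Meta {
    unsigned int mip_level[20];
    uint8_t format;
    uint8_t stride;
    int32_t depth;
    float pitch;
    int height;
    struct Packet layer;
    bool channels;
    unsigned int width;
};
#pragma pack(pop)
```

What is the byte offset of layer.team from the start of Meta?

98

Packet: @0: x [4B, align 4] → 4; @4: team [1B, align 1] → 5; +3 pad (align 4); @8: score [4B, align 4] → 12; @12: vx [1B, align 1] → 13; @13: cooldown [1B, align 1] → 14; +2 tail pad (align 4); size 16, align 4
@0: mip_level [80B, align 1] → 80
@80: format [1B, align 1] → 81
@81: stride [1B, align 1] → 82
@82: depth [4B, align 1] → 86
@86: pitch [4B, align 1] → 90
@90: height [4B, align 1] → 94
@94: layer [16B, align 1] → 110
within Packet: team at 4
94 + 4 = 98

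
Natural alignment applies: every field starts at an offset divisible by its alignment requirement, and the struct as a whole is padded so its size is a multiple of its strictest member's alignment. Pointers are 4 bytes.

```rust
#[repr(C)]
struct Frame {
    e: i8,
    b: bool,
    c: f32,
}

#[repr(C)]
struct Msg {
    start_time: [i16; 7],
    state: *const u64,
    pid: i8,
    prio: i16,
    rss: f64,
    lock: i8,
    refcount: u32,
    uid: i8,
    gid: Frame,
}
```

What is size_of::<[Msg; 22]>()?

1232

Frame: e at 0 (size 1, align 1) → ends 1; b at 1 (size 1, align 1) → ends 2; pad 2 to align 4 for c; c at 4 (size 4, align 4) → ends 8; total 8 bytes, alignment 4
start_time at 0 (size 14, align 2) → ends 14
pad 2 to align 4 for state
state at 16 (size 4, align 4) → ends 20
pid at 20 (size 1, align 1) → ends 21
pad 1 to align 2 for prio
prio at 22 (size 2, align 2) → ends 24
rss at 24 (size 8, align 8) → ends 32
lock at 32 (size 1, align 1) → ends 33
pad 3 to align 4 for refcount
refcount at 36 (size 4, align 4) → ends 40
uid at 40 (size 1, align 1) → ends 41
pad 3 to align 4 for gid
gid at 44 (size 8, align 4) → ends 52
tail pad 4 to reach multiple of 8
total 56 bytes, alignment 8
array of 22: 22 × 56 = 1232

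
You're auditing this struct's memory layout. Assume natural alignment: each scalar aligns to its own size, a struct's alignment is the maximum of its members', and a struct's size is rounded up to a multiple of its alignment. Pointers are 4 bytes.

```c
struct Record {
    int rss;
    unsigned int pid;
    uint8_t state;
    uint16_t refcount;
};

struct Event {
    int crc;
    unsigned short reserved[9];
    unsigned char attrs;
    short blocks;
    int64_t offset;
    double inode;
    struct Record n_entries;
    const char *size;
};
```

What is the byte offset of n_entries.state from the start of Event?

Record: rss at 0 (size 4, align 4) → ends 4; pid at 4 (size 4, align 4) → ends 8; state at 8 (size 1, align 1) → ends 9; pad 1 to align 2 for refcount; refcount at 10 (size 2, align 2) → ends 12; total 12 bytes, alignment 4
crc at 0 (size 4, align 4) → ends 4
reserved at 4 (size 18, align 2) → ends 22
attrs at 22 (size 1, align 1) → ends 23
pad 1 to align 2 for blocks
blocks at 24 (size 2, align 2) → ends 26
pad 6 to align 8 for offset
offset at 32 (size 8, align 8) → ends 40
inode at 40 (size 8, align 8) → ends 48
n_entries at 48 (size 12, align 4) → ends 60
within Record: state at 8
48 + 8 = 56

56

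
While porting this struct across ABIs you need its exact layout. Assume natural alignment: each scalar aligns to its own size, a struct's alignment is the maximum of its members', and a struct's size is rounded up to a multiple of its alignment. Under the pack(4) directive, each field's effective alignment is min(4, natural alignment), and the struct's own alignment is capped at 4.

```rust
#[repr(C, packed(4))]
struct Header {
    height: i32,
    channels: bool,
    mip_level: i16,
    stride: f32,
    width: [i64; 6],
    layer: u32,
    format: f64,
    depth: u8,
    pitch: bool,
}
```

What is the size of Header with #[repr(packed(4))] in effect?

76

0..4  height  (4B, 4-aligned)
4..5  channels  (1B, 1-aligned)
5..6  -- padding (1B)
6..8  mip_level  (2B, 2-aligned)
8..12  stride  (4B, 4-aligned)
12..60  width  (48B, 4-aligned)
60..64  layer  (4B, 4-aligned)
64..72  format  (8B, 4-aligned)
72..73  depth  (1B, 1-aligned)
73..74  pitch  (1B, 1-aligned)
74..76  -- tail padding (2B)
sizeof = 76, alignof = 4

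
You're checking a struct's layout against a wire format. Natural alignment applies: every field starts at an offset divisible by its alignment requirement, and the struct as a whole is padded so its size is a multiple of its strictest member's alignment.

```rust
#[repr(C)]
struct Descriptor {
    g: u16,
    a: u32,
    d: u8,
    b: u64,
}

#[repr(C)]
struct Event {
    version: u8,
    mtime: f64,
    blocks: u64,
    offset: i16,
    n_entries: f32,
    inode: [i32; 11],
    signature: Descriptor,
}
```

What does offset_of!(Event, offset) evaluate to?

Descriptor: @0: g [2B, align 2] → 2; +2 pad (align 4); @4: a [4B, align 4] → 8; @8: d [1B, align 1] → 9; +7 pad (align 8); @16: b [8B, align 8] → 24; size 24, align 8
@0: version [1B, align 1] → 1
+7 pad (align 8)
@8: mtime [8B, align 8] → 16
@16: blocks [8B, align 8] → 24
@24: offset [2B, align 2] → 26

24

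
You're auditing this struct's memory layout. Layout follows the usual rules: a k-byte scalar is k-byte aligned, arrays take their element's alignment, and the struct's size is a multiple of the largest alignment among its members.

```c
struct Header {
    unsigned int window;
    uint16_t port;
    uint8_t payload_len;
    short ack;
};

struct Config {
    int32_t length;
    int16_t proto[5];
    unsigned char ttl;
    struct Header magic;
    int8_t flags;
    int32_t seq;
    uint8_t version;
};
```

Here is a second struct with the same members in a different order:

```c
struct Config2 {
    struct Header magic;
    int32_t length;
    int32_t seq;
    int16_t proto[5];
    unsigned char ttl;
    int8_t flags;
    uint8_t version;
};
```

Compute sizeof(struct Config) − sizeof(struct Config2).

Header: @0: window [4B, align 4] → 4; @4: port [2B, align 2] → 6; @6: payload_len [1B, align 1] → 7; +1 pad (align 2); @8: ack [2B, align 2] → 10; +2 tail pad (align 4); size 12, align 4
@0: length [4B, align 4] → 4
@4: proto [10B, align 2] → 14
@14: ttl [1B, align 1] → 15
+1 pad (align 4)
@16: magic [12B, align 4] → 28
@28: flags [1B, align 1] → 29
+3 pad (align 4)
@32: seq [4B, align 4] → 36
@36: version [1B, align 1] → 37
+3 tail pad (align 4)
size 40, align 4
— Config2 —
@0: magic [12B, align 4] → 12
@12: length [4B, align 4] → 16
@16: seq [4B, align 4] → 20
@20: proto [10B, align 2] → 30
@30: ttl [1B, align 1] → 31
@31: flags [1B, align 1] → 32
@32: version [1B, align 1] → 33
+3 tail pad (align 4)
size 36, align 4
40 − 36 = 4

4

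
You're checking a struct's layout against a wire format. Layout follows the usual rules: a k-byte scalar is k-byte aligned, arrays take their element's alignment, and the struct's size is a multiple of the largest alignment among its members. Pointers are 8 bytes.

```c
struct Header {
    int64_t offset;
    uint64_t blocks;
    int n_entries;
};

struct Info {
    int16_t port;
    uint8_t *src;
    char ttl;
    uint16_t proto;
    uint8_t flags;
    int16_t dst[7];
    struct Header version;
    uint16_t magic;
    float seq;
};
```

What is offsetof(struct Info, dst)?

22

Header: offset at 0 (size 8, align 8) → ends 8; blocks at 8 (size 8, align 8) → ends 16; n_entries at 16 (size 4, align 4) → ends 20; tail pad 4 to reach multiple of 8; total 24 bytes, alignment 8
port at 0 (size 2, align 2) → ends 2
pad 6 to align 8 for src
src at 8 (size 8, align 8) → ends 16
ttl at 16 (size 1, align 1) → ends 17
pad 1 to align 2 for proto
proto at 18 (size 2, align 2) → ends 20
flags at 20 (size 1, align 1) → ends 21
pad 1 to align 2 for dst
dst at 22 (size 14, align 2) → ends 36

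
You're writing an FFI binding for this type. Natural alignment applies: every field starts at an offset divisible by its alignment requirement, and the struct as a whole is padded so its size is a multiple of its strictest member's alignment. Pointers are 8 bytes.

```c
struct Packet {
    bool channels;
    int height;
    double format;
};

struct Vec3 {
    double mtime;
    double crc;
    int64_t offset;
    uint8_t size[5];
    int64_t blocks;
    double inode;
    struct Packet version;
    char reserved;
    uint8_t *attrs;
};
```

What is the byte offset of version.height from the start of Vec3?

Packet: 0..1  channels  (1B, 1-aligned); 1..4  -- padding (3B); 4..8  height  (4B, 4-aligned); 8..16  format  (8B, 8-aligned); sizeof = 16, alignof = 8
0..8  mtime  (8B, 8-aligned)
8..16  crc  (8B, 8-aligned)
16..24  offset  (8B, 8-aligned)
24..29  size  (5B, 1-aligned)
29..32  -- padding (3B)
32..40  blocks  (8B, 8-aligned)
40..48  inode  (8B, 8-aligned)
48..64  version  (16B, 8-aligned)
within Packet: height at 4
48 + 4 = 52

52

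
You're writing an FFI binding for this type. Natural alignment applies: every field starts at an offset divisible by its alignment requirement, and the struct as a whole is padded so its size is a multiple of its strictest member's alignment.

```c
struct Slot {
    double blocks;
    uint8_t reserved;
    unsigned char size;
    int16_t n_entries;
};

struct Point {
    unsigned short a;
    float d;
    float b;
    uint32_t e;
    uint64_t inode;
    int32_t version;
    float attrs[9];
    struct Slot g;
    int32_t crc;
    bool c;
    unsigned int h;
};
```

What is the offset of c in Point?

Slot: blocks at 0 (size 8, align 8) → ends 8; reserved at 8 (size 1, align 1) → ends 9; size at 9 (size 1, align 1) → ends 10; n_entries at 10 (size 2, align 2) → ends 12; tail pad 4 to reach multiple of 8; total 16 bytes, alignment 8
a at 0 (size 2, align 2) → ends 2
pad 2 to align 4 for d
d at 4 (size 4, align 4) → ends 8
b at 8 (size 4, align 4) → ends 12
e at 12 (size 4, align 4) → ends 16
inode at 16 (size 8, align 8) → ends 24
version at 24 (size 4, align 4) → ends 28
attrs at 28 (size 36, align 4) → ends 64
g at 64 (size 16, align 8) → ends 80
crc at 80 (size 4, align 4) → ends 84
c at 84 (size 1, align 1) → ends 85

84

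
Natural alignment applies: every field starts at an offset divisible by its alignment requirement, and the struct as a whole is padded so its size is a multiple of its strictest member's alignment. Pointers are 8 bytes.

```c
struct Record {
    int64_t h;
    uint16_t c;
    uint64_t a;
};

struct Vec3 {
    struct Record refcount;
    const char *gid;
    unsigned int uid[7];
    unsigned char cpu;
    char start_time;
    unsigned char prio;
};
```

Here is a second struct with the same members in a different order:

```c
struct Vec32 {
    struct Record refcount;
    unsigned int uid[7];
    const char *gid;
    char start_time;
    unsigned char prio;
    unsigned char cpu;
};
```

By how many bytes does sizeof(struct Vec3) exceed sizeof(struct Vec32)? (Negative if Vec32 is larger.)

Record: @0: h [8B, align 8] → 8; @8: c [2B, align 2] → 10; +6 pad (align 8); @16: a [8B, align 8] → 24; size 24, align 8
@0: refcount [24B, align 8] → 24
@24: gid [8B, align 8] → 32
@32: uid [28B, align 4] → 60
@60: cpu [1B, align 1] → 61
@61: start_time [1B, align 1] → 62
@62: prio [1B, align 1] → 63
+1 tail pad (align 8)
size 64, align 8
— Vec32 —
@0: refcount [24B, align 8] → 24
@24: uid [28B, align 4] → 52
+4 pad (align 8)
@56: gid [8B, align 8] → 64
@64: start_time [1B, align 1] → 65
@65: prio [1B, align 1] → 66
@66: cpu [1B, align 1] → 67
+5 tail pad (align 8)
size 72, align 8
64 − 72 = -8

-8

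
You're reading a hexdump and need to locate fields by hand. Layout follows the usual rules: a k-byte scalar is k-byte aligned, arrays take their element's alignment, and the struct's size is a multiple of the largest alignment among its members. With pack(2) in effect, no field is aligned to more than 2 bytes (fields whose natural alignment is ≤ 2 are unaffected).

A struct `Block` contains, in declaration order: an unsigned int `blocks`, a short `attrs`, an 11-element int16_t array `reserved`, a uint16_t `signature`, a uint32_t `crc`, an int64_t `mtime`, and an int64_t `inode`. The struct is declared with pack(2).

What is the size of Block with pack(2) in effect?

50

@0: blocks [4B, align 2] → 4
@4: attrs [2B, align 2] → 6
@6: reserved [22B, align 2] → 28
@28: signature [2B, align 2] → 30
@30: crc [4B, align 2] → 34
@34: mtime [8B, align 2] → 42
@42: inode [8B, align 2] → 50
size 50, align 2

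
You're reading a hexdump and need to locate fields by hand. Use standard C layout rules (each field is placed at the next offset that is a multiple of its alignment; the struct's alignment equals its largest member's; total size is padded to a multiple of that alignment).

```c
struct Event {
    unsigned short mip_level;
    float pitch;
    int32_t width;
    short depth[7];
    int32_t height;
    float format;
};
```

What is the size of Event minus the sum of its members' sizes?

mip_level at 0 (size 2, align 2) → ends 2
pad 2 to align 4 for pitch
pitch at 4 (size 4, align 4) → ends 8
width at 8 (size 4, align 4) → ends 12
depth at 12 (size 14, align 2) → ends 26
pad 2 to align 4 for height
height at 28 (size 4, align 4) → ends 32
format at 32 (size 4, align 4) → ends 36
total 36 bytes, alignment 4
data bytes 32, size 36 → padding 4

4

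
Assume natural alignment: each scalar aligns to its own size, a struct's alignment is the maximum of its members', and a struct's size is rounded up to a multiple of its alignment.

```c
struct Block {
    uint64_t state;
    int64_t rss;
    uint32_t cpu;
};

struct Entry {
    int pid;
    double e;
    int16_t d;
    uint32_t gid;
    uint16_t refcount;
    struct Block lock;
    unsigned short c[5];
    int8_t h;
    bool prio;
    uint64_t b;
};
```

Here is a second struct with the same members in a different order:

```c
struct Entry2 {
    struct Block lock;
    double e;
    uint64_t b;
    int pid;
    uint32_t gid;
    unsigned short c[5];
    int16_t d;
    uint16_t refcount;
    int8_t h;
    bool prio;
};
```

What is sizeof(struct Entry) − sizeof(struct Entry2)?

16

Block: 0..8  state  (8B, 8-aligned); 8..16  rss  (8B, 8-aligned); 16..20  cpu  (4B, 4-aligned); 20..24  -- tail padding (4B); sizeof = 24, alignof = 8
0..4  pid  (4B, 4-aligned)
4..8  -- padding (4B)
8..16  e  (8B, 8-aligned)
16..18  d  (2B, 2-aligned)
18..20  -- padding (2B)
20..24  gid  (4B, 4-aligned)
24..26  refcount  (2B, 2-aligned)
26..32  -- padding (6B)
32..56  lock  (24B, 8-aligned)
56..66  c  (10B, 2-aligned)
66..67  h  (1B, 1-aligned)
67..68  prio  (1B, 1-aligned)
68..72  -- padding (4B)
72..80  b  (8B, 8-aligned)
sizeof = 80, alignof = 8
— Entry2 —
0..24  lock  (24B, 8-aligned)
24..32  e  (8B, 8-aligned)
32..40  b  (8B, 8-aligned)
40..44  pid  (4B, 4-aligned)
44..48  gid  (4B, 4-aligned)
48..58  c  (10B, 2-aligned)
58..60  d  (2B, 2-aligned)
60..62  refcount  (2B, 2-aligned)
62..63  h  (1B, 1-aligned)
63..64  prio  (1B, 1-aligned)
sizeof = 64, alignof = 8
80 − 64 = 16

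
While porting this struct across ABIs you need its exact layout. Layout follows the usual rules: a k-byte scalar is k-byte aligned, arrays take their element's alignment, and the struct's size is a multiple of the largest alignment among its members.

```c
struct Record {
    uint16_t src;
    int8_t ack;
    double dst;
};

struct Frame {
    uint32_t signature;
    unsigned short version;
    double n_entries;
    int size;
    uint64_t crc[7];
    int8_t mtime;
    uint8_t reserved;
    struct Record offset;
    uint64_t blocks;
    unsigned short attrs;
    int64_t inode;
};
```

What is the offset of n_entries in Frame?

Record: src at 0 (size 2, align 2) → ends 2; ack at 2 (size 1, align 1) → ends 3; pad 5 to align 8 for dst; dst at 8 (size 8, align 8) → ends 16; total 16 bytes, alignment 8
signature at 0 (size 4, align 4) → ends 4
version at 4 (size 2, align 2) → ends 6
pad 2 to align 8 for n_entries
n_entries at 8 (size 8, align 8) → ends 16

8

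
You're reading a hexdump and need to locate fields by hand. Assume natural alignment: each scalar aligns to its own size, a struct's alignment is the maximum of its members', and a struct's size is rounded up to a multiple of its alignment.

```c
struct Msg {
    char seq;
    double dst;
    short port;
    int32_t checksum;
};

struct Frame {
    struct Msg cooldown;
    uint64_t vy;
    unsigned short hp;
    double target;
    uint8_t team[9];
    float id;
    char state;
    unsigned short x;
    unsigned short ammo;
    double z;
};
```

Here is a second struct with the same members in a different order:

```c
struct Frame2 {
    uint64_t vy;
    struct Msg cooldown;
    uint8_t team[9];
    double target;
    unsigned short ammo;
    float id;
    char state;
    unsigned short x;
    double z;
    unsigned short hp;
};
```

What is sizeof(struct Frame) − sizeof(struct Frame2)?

-8

Msg: 0..1  seq  (1B, 1-aligned); 1..8  -- padding (7B); 8..16  dst  (8B, 8-aligned); 16..18  port  (2B, 2-aligned); 18..20  -- padding (2B); 20..24  checksum  (4B, 4-aligned); sizeof = 24, alignof = 8
0..24  cooldown  (24B, 8-aligned)
24..32  vy  (8B, 8-aligned)
32..34  hp  (2B, 2-aligned)
34..40  -- padding (6B)
40..48  target  (8B, 8-aligned)
48..57  team  (9B, 1-aligned)
57..60  -- padding (3B)
60..64  id  (4B, 4-aligned)
64..65  state  (1B, 1-aligned)
65..66  -- padding (1B)
66..68  x  (2B, 2-aligned)
68..70  ammo  (2B, 2-aligned)
70..72  -- padding (2B)
72..80  z  (8B, 8-aligned)
sizeof = 80, alignof = 8
— Frame2 —
0..8  vy  (8B, 8-aligned)
8..32  cooldown  (24B, 8-aligned)
32..41  team  (9B, 1-aligned)
41..48  -- padding (7B)
48..56  target  (8B, 8-aligned)
56..58  ammo  (2B, 2-aligned)
58..60  -- padding (2B)
60..64  id  (4B, 4-aligned)
64..65  state  (1B, 1-aligned)
65..66  -- padding (1B)
66..68  x  (2B, 2-aligned)
68..72  -- padding (4B)
72..80  z  (8B, 8-aligned)
80..82  hp  (2B, 2-aligned)
82..88  -- tail padding (6B)
sizeof = 88, alignof = 8
80 − 88 = -8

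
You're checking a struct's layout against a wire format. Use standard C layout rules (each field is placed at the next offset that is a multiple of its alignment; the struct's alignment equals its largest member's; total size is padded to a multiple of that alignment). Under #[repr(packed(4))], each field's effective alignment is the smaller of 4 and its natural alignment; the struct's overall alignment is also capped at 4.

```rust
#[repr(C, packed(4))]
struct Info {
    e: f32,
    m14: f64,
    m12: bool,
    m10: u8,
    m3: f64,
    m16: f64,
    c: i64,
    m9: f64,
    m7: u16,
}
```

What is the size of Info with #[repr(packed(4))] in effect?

e at 0 (size 4, align 4) → ends 4
m14 at 4 (size 8, align 4) → ends 12
m12 at 12 (size 1, align 1) → ends 13
m10 at 13 (size 1, align 1) → ends 14
pad 2 to align 4 for m3
m3 at 16 (size 8, align 4) → ends 24
m16 at 24 (size 8, align 4) → ends 32
c at 32 (size 8, align 4) → ends 40
m9 at 40 (size 8, align 4) → ends 48
m7 at 48 (size 2, align 2) → ends 50
tail pad 2 to reach multiple of 4
total 52 bytes, alignment 4

52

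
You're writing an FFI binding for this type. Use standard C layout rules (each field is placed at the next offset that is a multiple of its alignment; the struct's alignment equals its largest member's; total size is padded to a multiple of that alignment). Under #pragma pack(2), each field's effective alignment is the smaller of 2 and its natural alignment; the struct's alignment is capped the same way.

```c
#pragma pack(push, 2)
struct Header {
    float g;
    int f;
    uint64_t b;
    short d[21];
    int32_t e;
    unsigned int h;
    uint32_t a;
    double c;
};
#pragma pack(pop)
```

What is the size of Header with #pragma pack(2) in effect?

@0: g [4B, align 2] → 4
@4: f [4B, align 2] → 8
@8: b [8B, align 2] → 16
@16: d [42B, align 2] → 58
@58: e [4B, align 2] → 62
@62: h [4B, align 2] → 66
@66: a [4B, align 2] → 70
@70: c [8B, align 2] → 78
size 78, align 2

78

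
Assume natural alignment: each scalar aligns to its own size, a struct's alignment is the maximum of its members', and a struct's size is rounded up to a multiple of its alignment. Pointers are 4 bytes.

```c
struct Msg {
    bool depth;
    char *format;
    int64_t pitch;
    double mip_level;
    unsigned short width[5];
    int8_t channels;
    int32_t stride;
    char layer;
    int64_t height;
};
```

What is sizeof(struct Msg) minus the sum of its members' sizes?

11

0..1  depth  (1B, 1-aligned)
1..4  -- padding (3B)
4..8  format  (4B, 4-aligned)
8..16  pitch  (8B, 8-aligned)
16..24  mip_level  (8B, 8-aligned)
24..34  width  (10B, 2-aligned)
34..35  channels  (1B, 1-aligned)
35..36  -- padding (1B)
36..40  stride  (4B, 4-aligned)
40..41  layer  (1B, 1-aligned)
41..48  -- padding (7B)
48..56  height  (8B, 8-aligned)
sizeof = 56, alignof = 8
data bytes 45, size 56 → padding 11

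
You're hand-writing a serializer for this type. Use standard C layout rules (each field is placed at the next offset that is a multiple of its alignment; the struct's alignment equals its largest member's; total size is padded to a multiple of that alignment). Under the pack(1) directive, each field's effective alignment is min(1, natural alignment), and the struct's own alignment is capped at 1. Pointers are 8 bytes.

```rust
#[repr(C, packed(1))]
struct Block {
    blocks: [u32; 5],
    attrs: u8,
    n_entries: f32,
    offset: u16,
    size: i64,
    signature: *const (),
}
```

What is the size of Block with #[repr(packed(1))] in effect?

blocks at 0 (size 20, align 1) → ends 20
attrs at 20 (size 1, align 1) → ends 21
n_entries at 21 (size 4, align 1) → ends 25
offset at 25 (size 2, align 1) → ends 27
size at 27 (size 8, align 1) → ends 35
signature at 35 (size 8, align 1) → ends 43
total 43 bytes, alignment 1

43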